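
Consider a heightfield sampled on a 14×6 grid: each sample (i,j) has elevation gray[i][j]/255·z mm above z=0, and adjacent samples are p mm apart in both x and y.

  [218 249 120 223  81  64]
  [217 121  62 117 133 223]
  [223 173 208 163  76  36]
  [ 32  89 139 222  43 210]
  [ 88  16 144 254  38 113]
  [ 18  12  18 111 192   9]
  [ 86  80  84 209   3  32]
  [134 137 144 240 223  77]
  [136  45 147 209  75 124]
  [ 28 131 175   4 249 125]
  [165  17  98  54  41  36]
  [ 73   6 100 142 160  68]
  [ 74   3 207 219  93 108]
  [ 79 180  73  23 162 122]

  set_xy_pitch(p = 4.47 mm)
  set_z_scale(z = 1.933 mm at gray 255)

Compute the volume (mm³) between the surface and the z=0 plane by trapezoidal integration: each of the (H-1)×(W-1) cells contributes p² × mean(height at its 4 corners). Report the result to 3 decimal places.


1138.964

height_mm = gray/255 × 1.933; cell vol = 4.47² × mean(4 corners)
unit = 4.47² × 1.933 / (4×255) = 0.0378658 mm³ per gray-sum
row 0: Σ corner-gray over 5 cells = 2934  → 111.0982
row 1: Σ corner-gray over 5 cells = 2805  → 106.2135
row 2: Σ corner-gray over 5 cells = 2727  → 103.2599
row 3: Σ corner-gray over 5 cells = 2333  → 88.3408
row 4: Σ corner-gray over 5 cells = 1798  → 68.0826
row 5: Σ corner-gray over 5 cells = 1563  → 59.1842
row 6: Σ corner-gray over 5 cells = 2569  → 97.2771
row 7: Σ corner-gray over 5 cells = 2911  → 110.2272
row 8: Σ corner-gray over 5 cells = 2483  → 94.0207
row 9: Σ corner-gray over 5 cells = 1892  → 71.6420
row 10: Σ corner-gray over 5 cells = 1578  → 59.7522
row 11: Σ corner-gray over 5 cells = 2183  → 82.6610
row 12: Σ corner-gray over 5 cells = 2303  → 87.2049
Σ rows: total corner-gray = 30079  → 1138.9643 mm³


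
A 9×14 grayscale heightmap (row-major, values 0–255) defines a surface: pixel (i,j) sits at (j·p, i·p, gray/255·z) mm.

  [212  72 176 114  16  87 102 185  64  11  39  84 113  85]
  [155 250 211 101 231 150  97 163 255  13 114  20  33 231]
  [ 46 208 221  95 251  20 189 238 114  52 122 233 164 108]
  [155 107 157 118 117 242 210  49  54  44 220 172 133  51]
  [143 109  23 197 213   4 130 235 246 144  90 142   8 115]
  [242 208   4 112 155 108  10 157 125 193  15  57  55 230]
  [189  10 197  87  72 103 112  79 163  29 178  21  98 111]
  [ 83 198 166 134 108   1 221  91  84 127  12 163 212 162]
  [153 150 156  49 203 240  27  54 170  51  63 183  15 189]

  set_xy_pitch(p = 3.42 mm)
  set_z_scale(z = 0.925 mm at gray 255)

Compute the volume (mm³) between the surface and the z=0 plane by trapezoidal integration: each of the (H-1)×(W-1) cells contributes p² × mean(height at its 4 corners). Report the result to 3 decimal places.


549.709

height_mm = gray/255 × 0.925; cell vol = 3.42² × mean(4 corners)
unit = 3.42² × 0.925 / (4×255) = 0.010607 mm³ per gray-sum
row 0: Σ corner-gray over 13 cells = 6085  → 64.5438
row 1: Σ corner-gray over 13 cells = 7630  → 80.9316
row 2: Σ corner-gray over 13 cells = 7420  → 78.7042
row 3: Σ corner-gray over 13 cells = 6792  → 72.0429
row 4: Σ corner-gray over 13 cells = 6210  → 65.8697
row 5: Σ corner-gray over 13 cells = 5468  → 57.9992
row 6: Σ corner-gray over 13 cells = 5877  → 62.3375
row 7: Σ corner-gray over 13 cells = 6343  → 67.2804
Σ rows: total corner-gray = 51825  → 549.7093 mm³


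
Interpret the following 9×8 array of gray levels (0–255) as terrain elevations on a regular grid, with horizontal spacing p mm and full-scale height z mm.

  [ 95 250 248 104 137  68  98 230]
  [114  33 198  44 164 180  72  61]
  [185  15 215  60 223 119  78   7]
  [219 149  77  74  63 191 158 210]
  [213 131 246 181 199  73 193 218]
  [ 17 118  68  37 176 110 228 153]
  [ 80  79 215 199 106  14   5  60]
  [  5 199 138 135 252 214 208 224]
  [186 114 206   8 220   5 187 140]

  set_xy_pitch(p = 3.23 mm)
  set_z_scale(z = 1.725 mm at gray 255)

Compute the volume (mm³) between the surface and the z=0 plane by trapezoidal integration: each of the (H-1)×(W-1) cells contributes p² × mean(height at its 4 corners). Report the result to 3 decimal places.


529.687

height_mm = gray/255 × 1.725; cell vol = 3.23² × mean(4 corners)
unit = 3.23² × 1.725 / (4×255) = 0.0176439 mm³ per gray-sum
row 0: Σ corner-gray over 7 cells = 3692  → 65.1412
row 1: Σ corner-gray over 7 cells = 3169  → 55.9134
row 2: Σ corner-gray over 7 cells = 3465  → 61.1360
row 3: Σ corner-gray over 7 cells = 4330  → 76.3980
row 4: Σ corner-gray over 7 cells = 4121  → 72.7104
row 5: Σ corner-gray over 7 cells = 3020  → 53.2845
row 6: Σ corner-gray over 7 cells = 3897  → 68.7582
row 7: Σ corner-gray over 7 cells = 4327  → 76.3450
Σ rows: total corner-gray = 30021  → 529.6868 mm³


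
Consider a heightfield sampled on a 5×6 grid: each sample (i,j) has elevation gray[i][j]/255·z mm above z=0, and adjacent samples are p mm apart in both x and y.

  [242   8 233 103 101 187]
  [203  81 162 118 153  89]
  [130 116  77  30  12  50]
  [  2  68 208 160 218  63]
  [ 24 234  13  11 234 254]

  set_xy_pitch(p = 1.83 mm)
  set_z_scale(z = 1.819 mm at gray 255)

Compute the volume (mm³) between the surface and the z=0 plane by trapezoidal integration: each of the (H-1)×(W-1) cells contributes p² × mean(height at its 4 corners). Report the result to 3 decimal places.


height_mm = gray/255 × 1.819; cell vol = 1.83² × mean(4 corners)
unit = 1.83² × 1.819 / (4×255) = 0.00597221 mm³ per gray-sum
row 0: Σ corner-gray over 5 cells = 2639  → 15.7606
row 1: Σ corner-gray over 5 cells = 1970  → 11.7652
row 2: Σ corner-gray over 5 cells = 2023  → 12.0818
row 3: Σ corner-gray over 5 cells = 2635  → 15.7368
Σ rows: total corner-gray = 9267  → 55.3444 mm³

55.344


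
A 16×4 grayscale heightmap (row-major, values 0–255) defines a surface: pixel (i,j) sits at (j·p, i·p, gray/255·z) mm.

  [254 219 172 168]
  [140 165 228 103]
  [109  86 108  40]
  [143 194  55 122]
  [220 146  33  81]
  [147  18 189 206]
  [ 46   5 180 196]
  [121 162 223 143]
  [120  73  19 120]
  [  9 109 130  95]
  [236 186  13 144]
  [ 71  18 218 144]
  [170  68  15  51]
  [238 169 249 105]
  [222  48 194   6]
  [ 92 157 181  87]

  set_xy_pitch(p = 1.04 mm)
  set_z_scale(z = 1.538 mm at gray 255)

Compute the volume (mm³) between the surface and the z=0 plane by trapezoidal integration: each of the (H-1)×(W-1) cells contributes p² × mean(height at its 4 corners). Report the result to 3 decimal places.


height_mm = gray/255 × 1.538; cell vol = 1.04² × mean(4 corners)
unit = 1.04² × 1.538 / (4×255) = 0.00163088 mm³ per gray-sum
row 0: Σ corner-gray over 3 cells = 2233  → 3.6418
row 1: Σ corner-gray over 3 cells = 1566  → 2.5540
row 2: Σ corner-gray over 3 cells = 1300  → 2.1201
row 3: Σ corner-gray over 3 cells = 1422  → 2.3191
row 4: Σ corner-gray over 3 cells = 1426  → 2.3256
row 5: Σ corner-gray over 3 cells = 1379  → 2.2490
row 6: Σ corner-gray over 3 cells = 1646  → 2.6844
row 7: Σ corner-gray over 3 cells = 1458  → 2.3778
row 8: Σ corner-gray over 3 cells = 1006  → 1.6407
row 9: Σ corner-gray over 3 cells = 1360  → 2.2180
row 10: Σ corner-gray over 3 cells = 1465  → 2.3892
row 11: Σ corner-gray over 3 cells = 1074  → 1.7516
row 12: Σ corner-gray over 3 cells = 1566  → 2.5540
row 13: Σ corner-gray over 3 cells = 1891  → 3.0840
row 14: Σ corner-gray over 3 cells = 1567  → 2.5556
Σ rows: total corner-gray = 22359  → 36.4649 mm³

36.465


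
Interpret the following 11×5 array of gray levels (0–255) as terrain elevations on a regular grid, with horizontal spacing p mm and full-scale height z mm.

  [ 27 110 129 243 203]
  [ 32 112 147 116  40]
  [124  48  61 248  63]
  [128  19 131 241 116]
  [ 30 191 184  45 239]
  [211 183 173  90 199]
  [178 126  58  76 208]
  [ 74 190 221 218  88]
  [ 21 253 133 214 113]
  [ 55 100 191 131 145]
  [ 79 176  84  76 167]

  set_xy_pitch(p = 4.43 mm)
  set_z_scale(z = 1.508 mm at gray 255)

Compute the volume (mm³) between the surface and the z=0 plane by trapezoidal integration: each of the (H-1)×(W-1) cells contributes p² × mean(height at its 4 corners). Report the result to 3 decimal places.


633.667

height_mm = gray/255 × 1.508; cell vol = 4.43² × mean(4 corners)
unit = 4.43² × 1.508 / (4×255) = 0.0290141 mm³ per gray-sum
row 0: Σ corner-gray over 4 cells = 2016  → 58.4924
row 1: Σ corner-gray over 4 cells = 1723  → 49.9912
row 2: Σ corner-gray over 4 cells = 1927  → 55.9101
row 3: Σ corner-gray over 4 cells = 2135  → 61.9450
row 4: Σ corner-gray over 4 cells = 2411  → 69.9529
row 5: Σ corner-gray over 4 cells = 2208  → 64.0631
row 6: Σ corner-gray over 4 cells = 2326  → 67.4867
row 7: Σ corner-gray over 4 cells = 2754  → 79.9047
row 8: Σ corner-gray over 4 cells = 2378  → 68.9955
row 9: Σ corner-gray over 4 cells = 1962  → 56.9256
Σ rows: total corner-gray = 21840  → 633.6672 mm³


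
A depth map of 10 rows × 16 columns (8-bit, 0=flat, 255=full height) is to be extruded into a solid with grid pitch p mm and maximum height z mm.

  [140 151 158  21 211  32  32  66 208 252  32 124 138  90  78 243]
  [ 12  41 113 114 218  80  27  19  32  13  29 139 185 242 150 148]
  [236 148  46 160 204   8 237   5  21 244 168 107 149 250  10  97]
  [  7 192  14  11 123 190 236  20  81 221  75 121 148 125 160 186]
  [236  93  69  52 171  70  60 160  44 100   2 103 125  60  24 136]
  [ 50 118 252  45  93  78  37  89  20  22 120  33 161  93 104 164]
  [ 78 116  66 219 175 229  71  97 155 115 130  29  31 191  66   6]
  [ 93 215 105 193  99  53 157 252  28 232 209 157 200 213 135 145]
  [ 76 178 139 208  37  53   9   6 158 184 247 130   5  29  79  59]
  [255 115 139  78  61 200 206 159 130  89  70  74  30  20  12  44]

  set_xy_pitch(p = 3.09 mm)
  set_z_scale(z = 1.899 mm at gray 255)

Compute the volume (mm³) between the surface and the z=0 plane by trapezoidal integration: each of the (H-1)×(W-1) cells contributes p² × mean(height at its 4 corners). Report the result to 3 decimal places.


height_mm = gray/255 × 1.899; cell vol = 3.09² × mean(4 corners)
unit = 3.09² × 1.899 / (4×255) = 0.0177763 mm³ per gray-sum
row 0: Σ corner-gray over 15 cells = 6533  → 116.1327
row 1: Σ corner-gray over 15 cells = 6811  → 121.0745
row 2: Σ corner-gray over 15 cells = 7474  → 132.8602
row 3: Σ corner-gray over 15 cells = 6265  → 111.3686
row 4: Σ corner-gray over 15 cells = 5382  → 95.6721
row 5: Σ corner-gray over 15 cells = 6208  → 110.3554
row 6: Σ corner-gray over 15 cells = 8198  → 145.7302
row 7: Σ corner-gray over 15 cells = 7793  → 138.5308
row 8: Σ corner-gray over 15 cells = 6124  → 108.8622
Σ rows: total corner-gray = 60788  → 1080.5867 mm³

1080.587


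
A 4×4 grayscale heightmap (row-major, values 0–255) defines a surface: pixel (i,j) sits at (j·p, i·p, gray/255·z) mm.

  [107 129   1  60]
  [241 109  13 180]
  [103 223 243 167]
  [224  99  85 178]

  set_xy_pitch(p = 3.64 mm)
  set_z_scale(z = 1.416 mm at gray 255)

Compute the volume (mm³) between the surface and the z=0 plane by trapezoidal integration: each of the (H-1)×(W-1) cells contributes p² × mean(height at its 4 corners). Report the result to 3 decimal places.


90.699

height_mm = gray/255 × 1.416; cell vol = 3.64² × mean(4 corners)
unit = 3.64² × 1.416 / (4×255) = 0.0183936 mm³ per gray-sum
row 0: Σ corner-gray over 3 cells = 1092  → 20.0858
row 1: Σ corner-gray over 3 cells = 1867  → 34.3408
row 2: Σ corner-gray over 3 cells = 1972  → 36.2721
Σ rows: total corner-gray = 4931  → 90.6987 mm³


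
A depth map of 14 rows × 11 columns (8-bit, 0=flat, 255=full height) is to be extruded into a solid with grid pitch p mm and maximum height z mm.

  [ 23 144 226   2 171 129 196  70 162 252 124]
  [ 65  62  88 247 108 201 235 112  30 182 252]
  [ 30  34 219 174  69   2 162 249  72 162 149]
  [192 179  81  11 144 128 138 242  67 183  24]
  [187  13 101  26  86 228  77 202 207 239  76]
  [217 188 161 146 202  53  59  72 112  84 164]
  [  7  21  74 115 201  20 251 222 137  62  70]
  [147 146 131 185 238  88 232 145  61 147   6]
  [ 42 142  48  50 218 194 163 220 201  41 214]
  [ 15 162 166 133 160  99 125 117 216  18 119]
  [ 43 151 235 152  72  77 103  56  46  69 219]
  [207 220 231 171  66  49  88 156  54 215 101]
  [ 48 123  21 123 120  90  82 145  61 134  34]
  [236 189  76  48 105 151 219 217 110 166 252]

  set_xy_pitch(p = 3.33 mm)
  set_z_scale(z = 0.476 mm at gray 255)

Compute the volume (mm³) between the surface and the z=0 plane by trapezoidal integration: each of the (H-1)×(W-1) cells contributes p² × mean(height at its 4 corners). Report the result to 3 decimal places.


height_mm = gray/255 × 0.476; cell vol = 3.33² × mean(4 corners)
unit = 3.33² × 0.476 / (4×255) = 0.00517482 mm³ per gray-sum
row 0: Σ corner-gray over 10 cells = 5698  → 29.4861
row 1: Σ corner-gray over 10 cells = 5312  → 27.4886
row 2: Σ corner-gray over 10 cells = 5027  → 26.0138
row 3: Σ corner-gray over 10 cells = 5183  → 26.8211
row 4: Σ corner-gray over 10 cells = 5156  → 26.6814
row 5: Σ corner-gray over 10 cells = 4818  → 24.9323
row 6: Σ corner-gray over 10 cells = 5182  → 26.8159
row 7: Σ corner-gray over 10 cells = 5709  → 29.5430
row 8: Σ corner-gray over 10 cells = 5336  → 27.6128
row 9: Σ corner-gray over 10 cells = 4710  → 24.3734
row 10: Σ corner-gray over 10 cells = 4992  → 25.8327
row 11: Σ corner-gray over 10 cells = 4688  → 24.2596
row 12: Σ corner-gray over 10 cells = 4930  → 25.5119
Σ rows: total corner-gray = 66741  → 345.3727 mm³

345.373


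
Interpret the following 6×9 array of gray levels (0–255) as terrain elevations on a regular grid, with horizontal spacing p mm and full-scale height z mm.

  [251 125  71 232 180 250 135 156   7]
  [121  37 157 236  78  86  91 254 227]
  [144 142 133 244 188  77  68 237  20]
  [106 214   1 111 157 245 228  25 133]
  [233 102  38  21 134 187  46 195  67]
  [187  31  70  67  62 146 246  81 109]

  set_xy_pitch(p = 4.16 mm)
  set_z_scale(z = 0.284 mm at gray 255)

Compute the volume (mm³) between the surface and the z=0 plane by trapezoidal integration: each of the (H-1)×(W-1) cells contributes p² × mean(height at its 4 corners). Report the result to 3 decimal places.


102.575

height_mm = gray/255 × 0.284; cell vol = 4.16² × mean(4 corners)
unit = 4.16² × 0.284 / (4×255) = 0.00481842 mm³ per gray-sum
row 0: Σ corner-gray over 8 cells = 4782  → 23.0417
row 1: Σ corner-gray over 8 cells = 4568  → 22.0106
row 2: Σ corner-gray over 8 cells = 4543  → 21.8901
row 3: Σ corner-gray over 8 cells = 3947  → 19.0183
row 4: Σ corner-gray over 8 cells = 3448  → 16.6139
Σ rows: total corner-gray = 21288  → 102.5746 mm³


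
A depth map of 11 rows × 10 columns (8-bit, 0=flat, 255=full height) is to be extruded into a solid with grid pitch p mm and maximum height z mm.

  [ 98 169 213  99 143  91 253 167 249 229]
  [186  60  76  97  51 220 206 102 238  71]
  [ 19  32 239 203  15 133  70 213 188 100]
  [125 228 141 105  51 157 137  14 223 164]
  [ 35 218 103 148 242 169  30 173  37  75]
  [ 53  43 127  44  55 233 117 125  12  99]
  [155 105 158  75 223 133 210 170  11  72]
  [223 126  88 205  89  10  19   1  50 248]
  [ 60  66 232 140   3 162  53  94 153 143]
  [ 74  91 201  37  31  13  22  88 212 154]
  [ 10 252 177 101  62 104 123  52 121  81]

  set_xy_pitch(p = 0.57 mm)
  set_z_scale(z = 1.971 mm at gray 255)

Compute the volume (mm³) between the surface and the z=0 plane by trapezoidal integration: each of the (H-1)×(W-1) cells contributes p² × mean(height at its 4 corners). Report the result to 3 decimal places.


height_mm = gray/255 × 1.971; cell vol = 0.57² × mean(4 corners)
unit = 0.57² × 1.971 / (4×255) = 0.000627821 mm³ per gray-sum
row 0: Σ corner-gray over 9 cells = 5452  → 3.4229
row 1: Σ corner-gray over 9 cells = 4662  → 2.9269
row 2: Σ corner-gray over 9 cells = 4706  → 2.9545
row 3: Σ corner-gray over 9 cells = 4751  → 2.9828
row 4: Σ corner-gray over 9 cells = 4014  → 2.5201
row 5: Σ corner-gray over 9 cells = 4061  → 2.5496
row 6: Σ corner-gray over 9 cells = 4044  → 2.5389
row 7: Σ corner-gray over 9 cells = 3656  → 2.2953
row 8: Σ corner-gray over 9 cells = 3627  → 2.2771
row 9: Σ corner-gray over 9 cells = 3693  → 2.3185
Σ rows: total corner-gray = 42666  → 26.7866 mm³

26.787


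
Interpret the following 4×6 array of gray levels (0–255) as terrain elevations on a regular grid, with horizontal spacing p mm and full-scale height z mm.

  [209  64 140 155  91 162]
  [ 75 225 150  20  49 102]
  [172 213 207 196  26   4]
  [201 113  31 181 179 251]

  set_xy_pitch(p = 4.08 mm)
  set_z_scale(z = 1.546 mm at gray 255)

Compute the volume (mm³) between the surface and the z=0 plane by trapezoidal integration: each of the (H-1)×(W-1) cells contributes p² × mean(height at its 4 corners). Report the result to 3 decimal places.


height_mm = gray/255 × 1.546; cell vol = 4.08² × mean(4 corners)
unit = 4.08² × 1.546 / (4×255) = 0.0252307 mm³ per gray-sum
row 0: Σ corner-gray over 5 cells = 2336  → 58.9390
row 1: Σ corner-gray over 5 cells = 2525  → 63.7076
row 2: Σ corner-gray over 5 cells = 2920  → 73.6737
Σ rows: total corner-gray = 7781  → 196.3202 mm³

196.320


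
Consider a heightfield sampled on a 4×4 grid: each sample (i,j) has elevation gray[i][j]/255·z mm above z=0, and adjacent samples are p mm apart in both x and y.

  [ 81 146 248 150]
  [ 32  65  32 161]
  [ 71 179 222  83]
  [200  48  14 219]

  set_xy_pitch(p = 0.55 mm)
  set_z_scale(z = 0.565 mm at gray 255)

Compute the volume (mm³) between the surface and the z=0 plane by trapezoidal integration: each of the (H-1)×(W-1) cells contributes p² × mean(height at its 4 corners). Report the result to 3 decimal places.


height_mm = gray/255 × 0.565; cell vol = 0.55² × mean(4 corners)
unit = 0.55² × 0.565 / (4×255) = 0.000167561 mm³ per gray-sum
row 0: Σ corner-gray over 3 cells = 1406  → 0.2356
row 1: Σ corner-gray over 3 cells = 1343  → 0.2250
row 2: Σ corner-gray over 3 cells = 1499  → 0.2512
Σ rows: total corner-gray = 4248  → 0.7118 mm³

0.712


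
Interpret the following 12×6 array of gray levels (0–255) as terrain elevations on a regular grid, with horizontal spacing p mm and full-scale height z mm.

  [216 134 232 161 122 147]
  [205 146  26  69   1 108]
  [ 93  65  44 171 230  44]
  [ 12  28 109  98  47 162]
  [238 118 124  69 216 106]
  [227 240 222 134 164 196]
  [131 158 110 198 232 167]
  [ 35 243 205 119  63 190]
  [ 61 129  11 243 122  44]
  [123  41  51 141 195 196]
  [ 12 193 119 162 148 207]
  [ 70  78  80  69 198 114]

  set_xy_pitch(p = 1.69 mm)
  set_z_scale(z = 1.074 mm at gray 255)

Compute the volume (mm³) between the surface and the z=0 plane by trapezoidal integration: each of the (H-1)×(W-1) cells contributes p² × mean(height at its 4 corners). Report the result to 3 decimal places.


height_mm = gray/255 × 1.074; cell vol = 1.69² × mean(4 corners)
unit = 1.69² × 1.074 / (4×255) = 0.00300731 mm³ per gray-sum
row 0: Σ corner-gray over 5 cells = 2458  → 7.3920
row 1: Σ corner-gray over 5 cells = 1954  → 5.8763
row 2: Σ corner-gray over 5 cells = 1895  → 5.6988
row 3: Σ corner-gray over 5 cells = 2136  → 6.4236
row 4: Σ corner-gray over 5 cells = 3341  → 10.0474
row 5: Σ corner-gray over 5 cells = 3637  → 10.9376
row 6: Σ corner-gray over 5 cells = 3179  → 9.5602
row 7: Σ corner-gray over 5 cells = 2600  → 7.8190
row 8: Σ corner-gray over 5 cells = 2290  → 6.8867
row 9: Σ corner-gray over 5 cells = 2638  → 7.9333
row 10: Σ corner-gray over 5 cells = 2497  → 7.5092
Σ rows: total corner-gray = 28625  → 86.0841 mm³

86.084


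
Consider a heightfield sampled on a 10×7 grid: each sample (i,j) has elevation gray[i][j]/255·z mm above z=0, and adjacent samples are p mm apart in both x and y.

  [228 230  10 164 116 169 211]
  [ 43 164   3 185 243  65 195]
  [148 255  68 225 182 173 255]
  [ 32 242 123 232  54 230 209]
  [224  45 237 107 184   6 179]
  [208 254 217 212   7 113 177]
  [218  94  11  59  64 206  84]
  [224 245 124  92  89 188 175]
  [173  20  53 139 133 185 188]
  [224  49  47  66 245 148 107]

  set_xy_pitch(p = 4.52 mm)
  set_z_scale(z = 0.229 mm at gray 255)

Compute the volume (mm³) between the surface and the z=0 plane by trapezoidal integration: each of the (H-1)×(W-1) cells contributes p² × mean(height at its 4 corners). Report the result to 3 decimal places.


141.430

height_mm = gray/255 × 0.229; cell vol = 4.52² × mean(4 corners)
unit = 4.52² × 0.229 / (4×255) = 0.00458683 mm³ per gray-sum
row 0: Σ corner-gray over 6 cells = 3375  → 15.4805
row 1: Σ corner-gray over 6 cells = 3767  → 17.2786
row 2: Σ corner-gray over 6 cells = 4212  → 19.3197
row 3: Σ corner-gray over 6 cells = 3564  → 16.3474
row 4: Σ corner-gray over 6 cells = 3552  → 16.2924
row 5: Σ corner-gray over 6 cells = 3161  → 14.4990
row 6: Σ corner-gray over 6 cells = 3045  → 13.9669
row 7: Σ corner-gray over 6 cells = 3296  → 15.1182
row 8: Σ corner-gray over 6 cells = 2862  → 13.1275
Σ rows: total corner-gray = 30834  → 141.4302 mm³


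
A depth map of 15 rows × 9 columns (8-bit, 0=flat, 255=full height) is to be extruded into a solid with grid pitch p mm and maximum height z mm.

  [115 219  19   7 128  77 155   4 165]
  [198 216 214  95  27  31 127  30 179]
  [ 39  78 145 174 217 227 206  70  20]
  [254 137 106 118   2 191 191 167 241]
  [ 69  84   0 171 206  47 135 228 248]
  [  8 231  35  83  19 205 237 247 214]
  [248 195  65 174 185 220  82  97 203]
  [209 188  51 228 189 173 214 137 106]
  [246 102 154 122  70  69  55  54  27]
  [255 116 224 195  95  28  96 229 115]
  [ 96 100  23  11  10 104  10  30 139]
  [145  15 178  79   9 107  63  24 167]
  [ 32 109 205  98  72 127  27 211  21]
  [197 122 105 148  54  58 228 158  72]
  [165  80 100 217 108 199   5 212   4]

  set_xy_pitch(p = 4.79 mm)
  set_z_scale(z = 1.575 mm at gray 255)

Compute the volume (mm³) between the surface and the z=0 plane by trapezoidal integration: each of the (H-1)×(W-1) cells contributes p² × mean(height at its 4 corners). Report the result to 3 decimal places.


1947.180

height_mm = gray/255 × 1.575; cell vol = 4.79² × mean(4 corners)
unit = 4.79² × 1.575 / (4×255) = 0.0354284 mm³ per gray-sum
row 0: Σ corner-gray over 8 cells = 3355  → 118.8622
row 1: Σ corner-gray over 8 cells = 4150  → 147.0278
row 2: Σ corner-gray over 8 cells = 4612  → 163.3957
row 3: Σ corner-gray over 8 cells = 4378  → 155.1055
row 4: Σ corner-gray over 8 cells = 4395  → 155.7078
row 5: Σ corner-gray over 8 cells = 4823  → 170.8711
row 6: Σ corner-gray over 8 cells = 5162  → 182.8813
row 7: Σ corner-gray over 8 cells = 4200  → 148.7992
row 8: Σ corner-gray over 8 cells = 3861  → 136.7890
row 9: Σ corner-gray over 8 cells = 3147  → 111.4931
row 10: Σ corner-gray over 8 cells = 2073  → 73.4431
row 11: Σ corner-gray over 8 cells = 3013  → 106.7457
row 12: Σ corner-gray over 8 cells = 3766  → 133.4233
row 13: Σ corner-gray over 8 cells = 4026  → 142.6347
Σ rows: total corner-gray = 54961  → 1947.1797 mm³


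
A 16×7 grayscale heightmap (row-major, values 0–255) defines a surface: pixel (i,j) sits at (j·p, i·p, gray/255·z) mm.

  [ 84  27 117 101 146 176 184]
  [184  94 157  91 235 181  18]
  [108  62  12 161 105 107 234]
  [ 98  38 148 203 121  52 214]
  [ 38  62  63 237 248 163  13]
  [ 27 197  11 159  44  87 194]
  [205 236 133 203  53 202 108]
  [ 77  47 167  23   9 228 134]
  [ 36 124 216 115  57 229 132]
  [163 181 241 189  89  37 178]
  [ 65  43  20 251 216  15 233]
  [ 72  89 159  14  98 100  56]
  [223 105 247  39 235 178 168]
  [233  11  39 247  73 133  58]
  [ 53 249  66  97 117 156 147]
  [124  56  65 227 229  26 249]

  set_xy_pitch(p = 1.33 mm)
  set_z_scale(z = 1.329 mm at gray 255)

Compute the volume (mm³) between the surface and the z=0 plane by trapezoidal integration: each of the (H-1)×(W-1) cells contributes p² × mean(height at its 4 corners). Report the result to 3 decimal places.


104.118

height_mm = gray/255 × 1.329; cell vol = 1.33² × mean(4 corners)
unit = 1.33² × 1.329 / (4×255) = 0.00230477 mm³ per gray-sum
row 0: Σ corner-gray over 6 cells = 3120  → 7.1909
row 1: Σ corner-gray over 6 cells = 2954  → 6.8083
row 2: Σ corner-gray over 6 cells = 2672  → 6.1584
row 3: Σ corner-gray over 6 cells = 3033  → 6.9904
row 4: Σ corner-gray over 6 cells = 2814  → 6.4856
row 5: Σ corner-gray over 6 cells = 3184  → 7.3384
row 6: Σ corner-gray over 6 cells = 3126  → 7.2047
row 7: Σ corner-gray over 6 cells = 2809  → 6.4741
row 8: Σ corner-gray over 6 cells = 3465  → 7.9860
row 9: Σ corner-gray over 6 cells = 3203  → 7.3822
row 10: Σ corner-gray over 6 cells = 2436  → 5.6144
row 11: Σ corner-gray over 6 cells = 3047  → 7.0226
row 12: Σ corner-gray over 6 cells = 3296  → 7.5965
row 13: Σ corner-gray over 6 cells = 2867  → 6.6078
row 14: Σ corner-gray over 6 cells = 3149  → 7.2577
Σ rows: total corner-gray = 45175  → 104.1181 mm³


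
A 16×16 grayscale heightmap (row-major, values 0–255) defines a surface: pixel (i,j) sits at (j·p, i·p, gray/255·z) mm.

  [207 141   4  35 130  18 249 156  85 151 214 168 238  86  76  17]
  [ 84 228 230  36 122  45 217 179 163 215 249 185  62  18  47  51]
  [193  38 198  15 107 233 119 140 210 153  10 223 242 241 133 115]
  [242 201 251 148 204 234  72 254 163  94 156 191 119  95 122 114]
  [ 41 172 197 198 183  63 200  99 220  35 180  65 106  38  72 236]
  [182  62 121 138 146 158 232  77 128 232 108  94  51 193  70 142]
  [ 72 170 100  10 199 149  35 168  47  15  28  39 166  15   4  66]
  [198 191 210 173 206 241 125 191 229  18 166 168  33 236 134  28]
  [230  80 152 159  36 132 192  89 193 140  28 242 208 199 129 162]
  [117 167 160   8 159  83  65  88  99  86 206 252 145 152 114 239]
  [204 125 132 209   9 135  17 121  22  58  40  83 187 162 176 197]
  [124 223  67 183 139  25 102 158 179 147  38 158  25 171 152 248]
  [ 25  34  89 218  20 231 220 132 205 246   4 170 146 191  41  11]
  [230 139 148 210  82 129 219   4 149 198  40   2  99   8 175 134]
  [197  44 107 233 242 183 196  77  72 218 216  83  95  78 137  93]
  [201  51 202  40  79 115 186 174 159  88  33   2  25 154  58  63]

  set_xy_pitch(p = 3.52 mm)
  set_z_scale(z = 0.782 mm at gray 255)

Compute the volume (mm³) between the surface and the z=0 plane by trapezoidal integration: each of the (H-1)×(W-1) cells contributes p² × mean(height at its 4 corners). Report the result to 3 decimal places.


height_mm = gray/255 × 0.782; cell vol = 3.52² × mean(4 corners)
unit = 3.52² × 0.782 / (4×255) = 0.00949931 mm³ per gray-sum
row 0: Σ corner-gray over 15 cells = 7853  → 74.5981
row 1: Σ corner-gray over 15 cells = 8559  → 81.3046
row 2: Σ corner-gray over 15 cells = 9396  → 89.2555
row 3: Σ corner-gray over 15 cells = 8897  → 84.5153
row 4: Σ corner-gray over 15 cells = 7877  → 74.8260
row 5: Σ corner-gray over 15 cells = 6372  → 60.5296
row 6: Σ corner-gray over 15 cells = 7296  → 69.3069
row 7: Σ corner-gray over 15 cells = 9218  → 87.5646
row 8: Σ corner-gray over 15 cells = 8274  → 78.5973
row 9: Σ corner-gray over 15 cells = 7277  → 69.1265
row 10: Σ corner-gray over 15 cells = 7259  → 68.9555
row 11: Σ corner-gray over 15 cells = 7836  → 74.4366
row 12: Σ corner-gray over 15 cells = 7498  → 71.2258
row 13: Σ corner-gray over 15 cells = 7820  → 74.2846
row 14: Σ corner-gray over 15 cells = 7248  → 68.8510
Σ rows: total corner-gray = 118680  → 1127.3777 mm³

1127.378


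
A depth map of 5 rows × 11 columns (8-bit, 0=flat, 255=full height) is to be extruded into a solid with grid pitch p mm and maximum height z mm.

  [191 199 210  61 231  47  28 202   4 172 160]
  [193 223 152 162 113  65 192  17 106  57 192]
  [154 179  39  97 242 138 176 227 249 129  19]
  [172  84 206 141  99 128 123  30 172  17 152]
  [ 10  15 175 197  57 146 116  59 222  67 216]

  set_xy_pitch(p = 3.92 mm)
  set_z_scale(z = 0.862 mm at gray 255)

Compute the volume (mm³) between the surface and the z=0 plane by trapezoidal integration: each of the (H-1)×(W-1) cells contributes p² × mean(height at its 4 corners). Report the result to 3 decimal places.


272.825

height_mm = gray/255 × 0.862; cell vol = 3.92² × mean(4 corners)
unit = 3.92² × 0.862 / (4×255) = 0.0129861 mm³ per gray-sum
row 0: Σ corner-gray over 10 cells = 5218  → 67.7615
row 1: Σ corner-gray over 10 cells = 5684  → 73.8131
row 2: Σ corner-gray over 10 cells = 5449  → 70.7613
row 3: Σ corner-gray over 10 cells = 4658  → 60.4893
Σ rows: total corner-gray = 21009  → 272.8253 mm³


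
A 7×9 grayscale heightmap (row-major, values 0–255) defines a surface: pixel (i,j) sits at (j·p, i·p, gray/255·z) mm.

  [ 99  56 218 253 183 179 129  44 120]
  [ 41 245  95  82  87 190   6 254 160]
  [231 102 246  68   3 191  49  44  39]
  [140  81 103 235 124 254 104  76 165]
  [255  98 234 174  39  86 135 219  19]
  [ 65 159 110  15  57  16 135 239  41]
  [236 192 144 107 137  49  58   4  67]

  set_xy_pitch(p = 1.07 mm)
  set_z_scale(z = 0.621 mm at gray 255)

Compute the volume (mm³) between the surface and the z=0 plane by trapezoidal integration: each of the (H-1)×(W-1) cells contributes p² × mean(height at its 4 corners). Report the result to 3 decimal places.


height_mm = gray/255 × 0.621; cell vol = 1.07² × mean(4 corners)
unit = 1.07² × 0.621 / (4×255) = 0.000697042 mm³ per gray-sum
row 0: Σ corner-gray over 8 cells = 4462  → 3.1102
row 1: Σ corner-gray over 8 cells = 3795  → 2.6453
row 2: Σ corner-gray over 8 cells = 3935  → 2.7429
row 3: Σ corner-gray over 8 cells = 4503  → 3.1388
row 4: Σ corner-gray over 8 cells = 3812  → 2.6571
row 5: Σ corner-gray over 8 cells = 3253  → 2.2675
Σ rows: total corner-gray = 23760  → 16.5617 mm³

16.562


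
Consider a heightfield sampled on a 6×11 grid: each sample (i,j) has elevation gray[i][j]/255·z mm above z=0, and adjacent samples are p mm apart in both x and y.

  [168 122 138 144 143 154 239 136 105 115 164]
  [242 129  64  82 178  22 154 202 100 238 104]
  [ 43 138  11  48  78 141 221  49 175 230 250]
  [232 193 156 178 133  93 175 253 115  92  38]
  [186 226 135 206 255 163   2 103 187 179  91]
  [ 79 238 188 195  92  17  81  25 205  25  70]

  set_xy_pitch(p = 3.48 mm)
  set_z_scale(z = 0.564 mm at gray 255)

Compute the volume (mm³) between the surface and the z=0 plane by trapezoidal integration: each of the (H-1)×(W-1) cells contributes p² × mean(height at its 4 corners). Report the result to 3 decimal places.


187.451

height_mm = gray/255 × 0.564; cell vol = 3.48² × mean(4 corners)
unit = 3.48² × 0.564 / (4×255) = 0.00669634 mm³ per gray-sum
row 0: Σ corner-gray over 10 cells = 5608  → 37.5531
row 1: Σ corner-gray over 10 cells = 5159  → 34.5464
row 2: Σ corner-gray over 10 cells = 5521  → 36.9705
row 3: Σ corner-gray over 10 cells = 6235  → 41.7517
row 4: Σ corner-gray over 10 cells = 5470  → 36.6290
Σ rows: total corner-gray = 27993  → 187.4506 mm³


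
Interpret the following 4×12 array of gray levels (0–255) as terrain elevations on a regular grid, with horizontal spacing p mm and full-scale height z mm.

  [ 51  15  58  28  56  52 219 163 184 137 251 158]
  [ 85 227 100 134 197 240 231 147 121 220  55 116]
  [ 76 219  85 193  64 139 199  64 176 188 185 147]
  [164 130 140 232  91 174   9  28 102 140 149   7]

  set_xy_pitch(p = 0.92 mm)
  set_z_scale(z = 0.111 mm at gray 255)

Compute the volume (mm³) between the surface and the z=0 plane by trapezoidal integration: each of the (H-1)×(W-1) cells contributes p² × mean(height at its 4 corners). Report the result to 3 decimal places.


height_mm = gray/255 × 0.111; cell vol = 0.92² × mean(4 corners)
unit = 0.92² × 0.111 / (4×255) = 9.21082e-05 mm³ per gray-sum
row 0: Σ corner-gray over 11 cells = 6080  → 0.5600
row 1: Σ corner-gray over 11 cells = 6792  → 0.6256
row 2: Σ corner-gray over 11 cells = 5808  → 0.5350
Σ rows: total corner-gray = 18680  → 1.7206 mm³

1.721


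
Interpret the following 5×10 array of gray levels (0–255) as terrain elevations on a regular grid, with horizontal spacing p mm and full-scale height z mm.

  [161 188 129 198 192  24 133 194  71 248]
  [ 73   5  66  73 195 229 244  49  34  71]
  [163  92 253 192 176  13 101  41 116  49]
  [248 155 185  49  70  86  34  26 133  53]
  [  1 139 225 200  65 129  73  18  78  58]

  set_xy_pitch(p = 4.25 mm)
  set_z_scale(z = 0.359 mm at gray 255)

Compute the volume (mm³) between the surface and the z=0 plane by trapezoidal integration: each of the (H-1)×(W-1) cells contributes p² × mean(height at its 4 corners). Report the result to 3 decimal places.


height_mm = gray/255 × 0.359; cell vol = 4.25² × mean(4 corners)
unit = 4.25² × 0.359 / (4×255) = 0.00635729 mm³ per gray-sum
row 0: Σ corner-gray over 9 cells = 4601  → 29.2499
row 1: Σ corner-gray over 9 cells = 4114  → 26.1539
row 2: Σ corner-gray over 9 cells = 3957  → 25.1558
row 3: Σ corner-gray over 9 cells = 3690  → 23.4584
Σ rows: total corner-gray = 16362  → 104.0180 mm³

104.018


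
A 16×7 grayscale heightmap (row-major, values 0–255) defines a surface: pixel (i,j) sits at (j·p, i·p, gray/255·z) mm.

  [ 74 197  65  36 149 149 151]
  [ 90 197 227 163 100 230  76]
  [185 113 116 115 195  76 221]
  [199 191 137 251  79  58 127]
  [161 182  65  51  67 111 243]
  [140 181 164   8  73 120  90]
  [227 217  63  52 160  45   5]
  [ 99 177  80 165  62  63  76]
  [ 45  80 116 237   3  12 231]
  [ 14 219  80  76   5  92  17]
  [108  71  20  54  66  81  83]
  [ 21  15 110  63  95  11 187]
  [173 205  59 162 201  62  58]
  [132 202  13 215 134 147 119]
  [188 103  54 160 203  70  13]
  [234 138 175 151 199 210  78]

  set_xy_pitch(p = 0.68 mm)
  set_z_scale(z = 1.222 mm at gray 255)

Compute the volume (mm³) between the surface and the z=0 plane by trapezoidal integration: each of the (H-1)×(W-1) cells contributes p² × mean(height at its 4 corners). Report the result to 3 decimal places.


23.007

height_mm = gray/255 × 1.222; cell vol = 0.68² × mean(4 corners)
unit = 0.68² × 1.222 / (4×255) = 0.000553973 mm³ per gray-sum
row 0: Σ corner-gray over 6 cells = 3417  → 1.8929
row 1: Σ corner-gray over 6 cells = 3636  → 2.0142
row 2: Σ corner-gray over 6 cells = 3394  → 1.8802
row 3: Σ corner-gray over 6 cells = 3114  → 1.7251
row 4: Σ corner-gray over 6 cells = 2678  → 1.4835
row 5: Σ corner-gray over 6 cells = 2628  → 1.4558
row 6: Σ corner-gray over 6 cells = 2575  → 1.4265
row 7: Σ corner-gray over 6 cells = 2441  → 1.3522
row 8: Σ corner-gray over 6 cells = 2147  → 1.1894
row 9: Σ corner-gray over 6 cells = 1750  → 0.9695
row 10: Σ corner-gray over 6 cells = 1571  → 0.8703
row 11: Σ corner-gray over 6 cells = 2405  → 1.3323
row 12: Σ corner-gray over 6 cells = 3282  → 1.8181
row 13: Σ corner-gray over 6 cells = 3054  → 1.6918
row 14: Σ corner-gray over 6 cells = 3439  → 1.9051
Σ rows: total corner-gray = 41531  → 23.0071 mm³


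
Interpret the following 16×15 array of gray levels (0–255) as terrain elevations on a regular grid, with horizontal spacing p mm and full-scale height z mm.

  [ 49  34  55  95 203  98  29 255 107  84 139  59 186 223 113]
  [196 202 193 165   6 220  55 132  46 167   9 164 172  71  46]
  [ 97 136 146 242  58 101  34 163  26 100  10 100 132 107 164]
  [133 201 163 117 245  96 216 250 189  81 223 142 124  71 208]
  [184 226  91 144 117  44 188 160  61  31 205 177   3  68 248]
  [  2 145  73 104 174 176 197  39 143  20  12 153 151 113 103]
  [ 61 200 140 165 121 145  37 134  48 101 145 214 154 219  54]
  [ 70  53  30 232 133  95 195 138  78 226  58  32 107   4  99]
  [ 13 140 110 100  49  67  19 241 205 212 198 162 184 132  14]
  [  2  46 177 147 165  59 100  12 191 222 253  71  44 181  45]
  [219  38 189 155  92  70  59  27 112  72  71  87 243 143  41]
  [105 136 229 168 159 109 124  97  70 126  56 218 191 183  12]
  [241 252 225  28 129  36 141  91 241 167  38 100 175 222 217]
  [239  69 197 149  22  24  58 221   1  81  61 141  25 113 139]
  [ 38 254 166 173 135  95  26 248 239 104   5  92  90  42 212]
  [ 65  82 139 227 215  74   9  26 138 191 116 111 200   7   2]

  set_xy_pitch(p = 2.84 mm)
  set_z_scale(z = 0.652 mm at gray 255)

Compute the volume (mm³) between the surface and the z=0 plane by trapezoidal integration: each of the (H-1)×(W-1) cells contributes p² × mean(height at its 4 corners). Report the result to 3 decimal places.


533.925

height_mm = gray/255 × 0.652; cell vol = 2.84² × mean(4 corners)
unit = 2.84² × 0.652 / (4×255) = 0.00515566 mm³ per gray-sum
row 0: Σ corner-gray over 14 cells = 6742  → 34.7594
row 1: Σ corner-gray over 14 cells = 6417  → 33.0839
row 2: Σ corner-gray over 14 cells = 7548  → 38.9149
row 3: Σ corner-gray over 14 cells = 8039  → 41.4463
row 4: Σ corner-gray over 14 cells = 6567  → 33.8572
row 5: Σ corner-gray over 14 cells = 6866  → 35.3987
row 6: Σ corner-gray over 14 cells = 6692  → 34.5017
row 7: Σ corner-gray over 14 cells = 6596  → 34.0067
row 8: Σ corner-gray over 14 cells = 7048  → 36.3371
row 9: Σ corner-gray over 14 cells = 6359  → 32.7848
row 10: Σ corner-gray over 14 cells = 6825  → 35.1874
row 11: Σ corner-gray over 14 cells = 7997  → 41.2298
row 12: Σ corner-gray over 14 cells = 6850  → 35.3163
row 13: Σ corner-gray over 14 cells = 6290  → 32.4291
row 14: Σ corner-gray over 14 cells = 6725  → 34.6718
Σ rows: total corner-gray = 103561  → 533.9251 mm³


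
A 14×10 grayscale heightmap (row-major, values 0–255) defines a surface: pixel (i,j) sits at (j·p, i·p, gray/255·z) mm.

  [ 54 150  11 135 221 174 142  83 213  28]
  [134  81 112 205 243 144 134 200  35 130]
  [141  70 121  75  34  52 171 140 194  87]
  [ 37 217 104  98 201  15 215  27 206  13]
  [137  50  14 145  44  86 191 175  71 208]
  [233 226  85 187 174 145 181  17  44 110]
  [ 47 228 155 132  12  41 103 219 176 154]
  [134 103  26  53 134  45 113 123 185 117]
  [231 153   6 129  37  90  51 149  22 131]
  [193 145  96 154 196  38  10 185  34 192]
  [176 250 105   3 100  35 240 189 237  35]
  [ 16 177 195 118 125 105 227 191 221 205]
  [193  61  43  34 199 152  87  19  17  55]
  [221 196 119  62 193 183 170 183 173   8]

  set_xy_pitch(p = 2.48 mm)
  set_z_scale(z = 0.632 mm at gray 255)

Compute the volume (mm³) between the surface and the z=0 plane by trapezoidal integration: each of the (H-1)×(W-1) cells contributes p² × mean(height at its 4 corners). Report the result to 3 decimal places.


height_mm = gray/255 × 0.632; cell vol = 2.48² × mean(4 corners)
unit = 2.48² × 0.632 / (4×255) = 0.00381084 mm³ per gray-sum
row 0: Σ corner-gray over 9 cells = 4912  → 18.7188
row 1: Σ corner-gray over 9 cells = 4514  → 17.2021
row 2: Σ corner-gray over 9 cells = 4158  → 15.8455
row 3: Σ corner-gray over 9 cells = 4113  → 15.6740
row 4: Σ corner-gray over 9 cells = 4358  → 16.6076
row 5: Σ corner-gray over 9 cells = 4794  → 18.2691
row 6: Σ corner-gray over 9 cells = 4148  → 15.8073
row 7: Σ corner-gray over 9 cells = 3451  → 13.1512
row 8: Σ corner-gray over 9 cells = 3737  → 14.2411
row 9: Σ corner-gray over 9 cells = 4630  → 17.6442
row 10: Σ corner-gray over 9 cells = 5468  → 20.8377
row 11: Σ corner-gray over 9 cells = 4411  → 16.8096
row 12: Σ corner-gray over 9 cells = 4259  → 16.2304
Σ rows: total corner-gray = 56953  → 217.0385 mm³

217.039


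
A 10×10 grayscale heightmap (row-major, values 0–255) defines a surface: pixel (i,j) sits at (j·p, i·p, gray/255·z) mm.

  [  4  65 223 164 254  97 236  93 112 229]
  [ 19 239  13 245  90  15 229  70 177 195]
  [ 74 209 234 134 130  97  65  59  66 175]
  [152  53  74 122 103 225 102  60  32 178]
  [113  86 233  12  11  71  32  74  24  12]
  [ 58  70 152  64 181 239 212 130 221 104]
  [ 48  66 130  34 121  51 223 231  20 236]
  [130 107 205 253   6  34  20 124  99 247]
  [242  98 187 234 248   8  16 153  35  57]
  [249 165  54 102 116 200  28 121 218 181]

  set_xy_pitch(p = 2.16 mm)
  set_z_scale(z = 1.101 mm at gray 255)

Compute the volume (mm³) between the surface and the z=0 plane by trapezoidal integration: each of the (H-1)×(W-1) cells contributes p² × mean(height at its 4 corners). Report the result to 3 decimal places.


194.751

height_mm = gray/255 × 1.101; cell vol = 2.16² × mean(4 corners)
unit = 2.16² × 1.101 / (4×255) = 0.0050361 mm³ per gray-sum
row 0: Σ corner-gray over 9 cells = 5091  → 25.6388
row 1: Σ corner-gray over 9 cells = 4607  → 23.2013
row 2: Σ corner-gray over 9 cells = 4109  → 20.6933
row 3: Σ corner-gray over 9 cells = 3083  → 15.5263
row 4: Σ corner-gray over 9 cells = 3911  → 19.6962
row 5: Σ corner-gray over 9 cells = 4736  → 23.8510
row 6: Σ corner-gray over 9 cells = 4109  → 20.6933
row 7: Σ corner-gray over 9 cells = 4330  → 21.8063
row 8: Σ corner-gray over 9 cells = 4695  → 23.6445
Σ rows: total corner-gray = 38671  → 194.7512 mm³
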